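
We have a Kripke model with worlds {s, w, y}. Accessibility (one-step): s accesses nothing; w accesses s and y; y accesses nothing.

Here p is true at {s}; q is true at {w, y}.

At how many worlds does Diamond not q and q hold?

1

s: Diamond not q is F, q is F. ✗
w: Diamond not q is T, q is T. ✓
y: Diamond not q is F, q is T. ✗
Satisfying worlds: {w}.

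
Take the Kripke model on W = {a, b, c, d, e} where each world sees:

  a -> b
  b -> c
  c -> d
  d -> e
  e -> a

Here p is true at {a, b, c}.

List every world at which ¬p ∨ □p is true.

{a, b, d, e}

a: ¬p is F, □p is T. ✓
b: ¬p is F, □p is T. ✓
c: ¬p is F, □p is F. ✗
d: ¬p is T, □p is F. ✓
e: ¬p is T, □p is T. ✓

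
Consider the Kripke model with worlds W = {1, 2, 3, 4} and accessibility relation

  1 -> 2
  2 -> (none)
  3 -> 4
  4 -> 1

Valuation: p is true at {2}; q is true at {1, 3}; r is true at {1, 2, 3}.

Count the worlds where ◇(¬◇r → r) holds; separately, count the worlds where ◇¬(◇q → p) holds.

For ◇(¬◇r → r):
1: successors {2}; ¬◇r → r there: 2:T. ✓
2: no successors, so ◇(¬◇r → r) fails. ✗
3: successors {4}; ¬◇r → r there: 4:T. ✓
4: successors {1}; ¬◇r → r there: 1:T. ✓
— 3 worlds.
For ◇¬(◇q → p):
1: successors {2}; ¬(◇q → p) there: 2:F. ✗
2: no successors, so ◇¬(◇q → p) fails. ✗
3: successors {4}; ¬(◇q → p) there: 4:T. ✓
4: successors {1}; ¬(◇q → p) there: 1:F. ✗
— 1 world.

3 and 1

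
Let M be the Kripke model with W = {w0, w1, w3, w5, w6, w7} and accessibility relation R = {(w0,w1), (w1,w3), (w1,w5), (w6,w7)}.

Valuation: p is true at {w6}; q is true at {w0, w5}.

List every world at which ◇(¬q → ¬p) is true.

{w0, w1, w6}

w0: successors {w1}; ¬q → ¬p there: w1:T. ✓
w1: successors {w3, w5}; ¬q → ¬p there: w3:T, w5:T. ✓
w3: no successors, so ◇(¬q → ¬p) fails. ✗
w5: no successors, so ◇(¬q → ¬p) fails. ✗
w6: successors {w7}; ¬q → ¬p there: w7:T. ✓
w7: no successors, so ◇(¬q → ¬p) fails. ✗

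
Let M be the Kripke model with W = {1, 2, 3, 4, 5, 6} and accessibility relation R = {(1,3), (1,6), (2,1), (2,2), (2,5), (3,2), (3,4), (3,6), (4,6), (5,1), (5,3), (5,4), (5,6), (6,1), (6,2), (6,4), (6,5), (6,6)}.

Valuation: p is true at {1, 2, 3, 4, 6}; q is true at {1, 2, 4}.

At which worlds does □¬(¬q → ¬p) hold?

{1, 4}

1: successors {3, 6}; ¬(¬q → ¬p) there: 3:T, 6:T. ✓
2: successors {1, 2, 5}; ¬(¬q → ¬p) there: 1:F, 2:F, 5:F. ✗
3: successors {2, 4, 6}; ¬(¬q → ¬p) there: 2:F, 4:F, 6:T. ✗
4: successors {6}; ¬(¬q → ¬p) there: 6:T. ✓
5: successors {1, 3, 4, 6}; ¬(¬q → ¬p) there: 1:F, 3:T, 4:F, 6:T. ✗
6: successors {1, 2, 4, 5, 6}; ¬(¬q → ¬p) there: 1:F, 2:F, 4:F, 5:F, 6:T. ✗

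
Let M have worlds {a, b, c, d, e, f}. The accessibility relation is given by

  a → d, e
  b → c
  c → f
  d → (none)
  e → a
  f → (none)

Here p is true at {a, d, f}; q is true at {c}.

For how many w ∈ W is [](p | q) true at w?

5

a: successors {d, e}; p | q there: d:T, e:F. ✗
b: successors {c}; p | q there: c:T. ✓
c: successors {f}; p | q there: f:T. ✓
d: no successors, so [](p | q) holds vacuously. ✓
e: successors {a}; p | q there: a:T. ✓
f: no successors, so [](p | q) holds vacuously. ✓
Satisfying worlds: {b, c, d, e, f}.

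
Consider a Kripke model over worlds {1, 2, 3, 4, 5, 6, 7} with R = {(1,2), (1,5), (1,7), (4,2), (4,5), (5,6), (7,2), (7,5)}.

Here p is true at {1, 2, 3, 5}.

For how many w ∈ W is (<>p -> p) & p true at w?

1: <>p -> p is T, p is T. ✓
2: <>p -> p is T, p is T. ✓
3: <>p -> p is T, p is T. ✓
4: <>p -> p is F, p is F. ✗
5: <>p -> p is T, p is T. ✓
6: <>p -> p is T, p is F. ✗
7: <>p -> p is F, p is F. ✗
Satisfying worlds: {1, 2, 3, 5}.

4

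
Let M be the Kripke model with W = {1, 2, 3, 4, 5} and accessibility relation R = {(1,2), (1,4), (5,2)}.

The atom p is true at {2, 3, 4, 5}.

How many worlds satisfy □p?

5

1: successors {2, 4}; p there: 2:T, 4:T. ✓
2: no successors, so □p holds vacuously. ✓
3: no successors, so □p holds vacuously. ✓
4: no successors, so □p holds vacuously. ✓
5: successors {2}; p there: 2:T. ✓
Satisfying worlds: {1, 2, 3, 4, 5}.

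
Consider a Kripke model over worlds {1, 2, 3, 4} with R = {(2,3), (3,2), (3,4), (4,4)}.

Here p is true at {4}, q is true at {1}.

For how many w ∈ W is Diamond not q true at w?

1: no successors, so Diamond not q fails. ✗
2: successors {3}; not q there: 3:T. ✓
3: successors {2, 4}; not q there: 2:T, 4:T. ✓
4: successors {4}; not q there: 4:T. ✓
Satisfying worlds: {2, 3, 4}.

3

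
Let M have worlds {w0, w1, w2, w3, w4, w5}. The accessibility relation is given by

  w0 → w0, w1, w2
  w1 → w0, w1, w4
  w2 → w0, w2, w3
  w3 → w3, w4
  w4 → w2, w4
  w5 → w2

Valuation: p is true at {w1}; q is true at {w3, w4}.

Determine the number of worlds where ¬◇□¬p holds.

w0: ◇□¬p is T. ✗
w1: ◇□¬p is T. ✗
w2: ◇□¬p is T. ✗
w3: ◇□¬p is T. ✗
w4: ◇□¬p is T. ✗
w5: ◇□¬p is T. ✗
Satisfying worlds: ∅.

0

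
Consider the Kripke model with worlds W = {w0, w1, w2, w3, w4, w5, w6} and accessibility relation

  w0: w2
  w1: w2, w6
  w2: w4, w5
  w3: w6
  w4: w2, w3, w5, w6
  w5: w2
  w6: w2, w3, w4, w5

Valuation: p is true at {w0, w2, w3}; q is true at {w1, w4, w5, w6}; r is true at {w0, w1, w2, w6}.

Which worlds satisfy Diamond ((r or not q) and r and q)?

w0: successors {w2}; (r or not q) and r and q there: w2:F. ✗
w1: successors {w2, w6}; (r or not q) and r and q there: w2:F, w6:T. ✓
w2: successors {w4, w5}; (r or not q) and r and q there: w4:F, w5:F. ✗
w3: successors {w6}; (r or not q) and r and q there: w6:T. ✓
w4: successors {w2, w3, w5, w6}; (r or not q) and r and q there: w2:F, w3:F, w5:F, w6:T. ✓
w5: successors {w2}; (r or not q) and r and q there: w2:F. ✗
w6: successors {w2, w3, w4, w5}; (r or not q) and r and q there: w2:F, w3:F, w4:F, w5:F. ✗

{w1, w3, w4}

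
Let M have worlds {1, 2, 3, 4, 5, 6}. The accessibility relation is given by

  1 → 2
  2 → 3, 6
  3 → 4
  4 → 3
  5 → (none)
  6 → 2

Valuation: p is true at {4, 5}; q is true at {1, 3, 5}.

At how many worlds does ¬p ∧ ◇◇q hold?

1: ¬p is T, ◇◇q is T. ✓
2: ¬p is T, ◇◇q is F. ✗
3: ¬p is T, ◇◇q is T. ✓
4: ¬p is F, ◇◇q is F. ✗
5: ¬p is F, ◇◇q is F. ✗
6: ¬p is T, ◇◇q is T. ✓
Satisfying worlds: {1, 3, 6}.

3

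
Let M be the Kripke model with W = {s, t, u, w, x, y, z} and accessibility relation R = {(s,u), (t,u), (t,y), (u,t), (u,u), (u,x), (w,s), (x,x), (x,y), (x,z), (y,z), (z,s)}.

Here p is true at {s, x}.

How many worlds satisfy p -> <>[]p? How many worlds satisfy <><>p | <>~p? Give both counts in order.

6 and 5

For p -> <>[]p:
s: p is T, <>[]p is F. ✗
t: p is F, <>[]p is F. ✓
u: p is F, <>[]p is F. ✓
w: p is F, <>[]p is F. ✓
x: p is T, <>[]p is T. ✓
y: p is F, <>[]p is T. ✓
z: p is F, <>[]p is F. ✓
— 6 worlds.
For <><>p | <>~p:
s: <><>p is T, <>~p is T. ✓
t: <><>p is T, <>~p is T. ✓
u: <><>p is T, <>~p is T. ✓
w: <><>p is F, <>~p is F. ✗
x: <><>p is T, <>~p is T. ✓
y: <><>p is T, <>~p is T. ✓
z: <><>p is F, <>~p is F. ✗
— 5 worlds.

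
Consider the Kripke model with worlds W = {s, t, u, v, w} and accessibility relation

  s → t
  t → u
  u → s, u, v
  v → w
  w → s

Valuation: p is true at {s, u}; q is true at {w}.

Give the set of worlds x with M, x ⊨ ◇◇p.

s: successors {t}; ◇p there: t:T. ✓
t: successors {u}; ◇p there: u:T. ✓
u: successors {s, u, v}; ◇p there: s:F, u:T, v:F. ✓
v: successors {w}; ◇p there: w:T. ✓
w: successors {s}; ◇p there: s:F. ✗

{s, t, u, v}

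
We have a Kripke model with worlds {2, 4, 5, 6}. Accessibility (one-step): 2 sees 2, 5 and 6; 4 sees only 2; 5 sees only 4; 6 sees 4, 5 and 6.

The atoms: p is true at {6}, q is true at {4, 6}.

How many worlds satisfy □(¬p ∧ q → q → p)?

2: successors {2, 5, 6}; ¬p ∧ q → q → p there: 2:T, 5:T, 6:T. ✓
4: successors {2}; ¬p ∧ q → q → p there: 2:T. ✓
5: successors {4}; ¬p ∧ q → q → p there: 4:F. ✗
6: successors {4, 5, 6}; ¬p ∧ q → q → p there: 4:F, 5:T, 6:T. ✗
Satisfying worlds: {2, 4}.

2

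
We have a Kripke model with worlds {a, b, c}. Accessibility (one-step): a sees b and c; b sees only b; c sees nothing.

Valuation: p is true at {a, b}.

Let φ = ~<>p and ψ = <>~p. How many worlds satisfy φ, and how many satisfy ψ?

For ~<>p:
a: <>p is T. ✗
b: <>p is T. ✗
c: <>p is F. ✓
— 1 world.
For <>~p:
a: successors {b, c}; ~p there: b:F, c:T. ✓
b: successors {b}; ~p there: b:F. ✗
c: no successors, so <>~p fails. ✗
— 1 world.

1 and 1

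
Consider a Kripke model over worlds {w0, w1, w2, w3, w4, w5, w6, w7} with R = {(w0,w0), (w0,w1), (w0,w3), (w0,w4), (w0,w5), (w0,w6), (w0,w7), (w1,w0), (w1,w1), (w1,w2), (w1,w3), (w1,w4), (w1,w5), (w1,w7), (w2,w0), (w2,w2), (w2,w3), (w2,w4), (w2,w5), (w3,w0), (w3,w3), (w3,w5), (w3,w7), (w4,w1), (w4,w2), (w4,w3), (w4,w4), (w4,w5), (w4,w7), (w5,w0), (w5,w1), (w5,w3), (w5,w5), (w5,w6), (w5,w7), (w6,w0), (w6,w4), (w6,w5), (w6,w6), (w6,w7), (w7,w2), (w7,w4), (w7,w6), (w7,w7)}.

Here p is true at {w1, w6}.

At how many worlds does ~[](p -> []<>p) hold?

4

w0: [](p -> []<>p) is F. ✓
w1: [](p -> []<>p) is F. ✓
w2: [](p -> []<>p) is T. ✗
w3: [](p -> []<>p) is T. ✗
w4: [](p -> []<>p) is F. ✓
w5: [](p -> []<>p) is F. ✓
w6: [](p -> []<>p) is T. ✗
w7: [](p -> []<>p) is T. ✗
Satisfying worlds: {w0, w1, w4, w5}.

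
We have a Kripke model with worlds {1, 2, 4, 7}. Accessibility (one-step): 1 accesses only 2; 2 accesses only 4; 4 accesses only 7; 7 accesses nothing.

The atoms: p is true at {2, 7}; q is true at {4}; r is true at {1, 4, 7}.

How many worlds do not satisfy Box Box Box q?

1: successors {2}; Box Box q there: 2:F. ✗
2: successors {4}; Box Box q there: 4:T. ✓
4: successors {7}; Box Box q there: 7:T. ✓
7: no successors, so Box Box Box q holds vacuously. ✓
Satisfying worlds: {2, 4, 7}.
So Box Box Box q fails at the other 1 world.

1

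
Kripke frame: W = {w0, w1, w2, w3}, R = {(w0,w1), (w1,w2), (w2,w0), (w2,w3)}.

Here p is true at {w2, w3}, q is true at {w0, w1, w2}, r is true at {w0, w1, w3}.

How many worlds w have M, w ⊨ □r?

w0: successors {w1}; r there: w1:T. ✓
w1: successors {w2}; r there: w2:F. ✗
w2: successors {w0, w3}; r there: w0:T, w3:T. ✓
w3: no successors, so □r holds vacuously. ✓
Satisfying worlds: {w0, w2, w3}.

3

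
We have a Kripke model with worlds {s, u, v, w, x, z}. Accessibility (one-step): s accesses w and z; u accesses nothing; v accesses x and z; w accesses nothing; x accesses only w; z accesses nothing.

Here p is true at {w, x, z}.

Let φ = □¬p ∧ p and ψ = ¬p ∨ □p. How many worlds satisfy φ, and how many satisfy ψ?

2 and 6

For □¬p ∧ p:
s: □¬p is F, p is F. ✗
u: □¬p is T, p is F. ✗
v: □¬p is F, p is F. ✗
w: □¬p is T, p is T. ✓
x: □¬p is F, p is T. ✗
z: □¬p is T, p is T. ✓
— 2 worlds.
For ¬p ∨ □p:
s: ¬p is T, □p is T. ✓
u: ¬p is T, □p is T. ✓
v: ¬p is T, □p is T. ✓
w: ¬p is F, □p is T. ✓
x: ¬p is F, □p is T. ✓
z: ¬p is F, □p is T. ✓
— 6 worlds.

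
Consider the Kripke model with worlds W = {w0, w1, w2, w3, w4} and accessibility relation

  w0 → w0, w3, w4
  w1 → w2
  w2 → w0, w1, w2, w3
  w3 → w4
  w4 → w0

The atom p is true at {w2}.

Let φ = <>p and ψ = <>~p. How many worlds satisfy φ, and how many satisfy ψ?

For <>p:
w0: successors {w0, w3, w4}; p there: w0:F, w3:F, w4:F. ✗
w1: successors {w2}; p there: w2:T. ✓
w2: successors {w0, w1, w2, w3}; p there: w0:F, w1:F, w2:T, w3:F. ✓
w3: successors {w4}; p there: w4:F. ✗
w4: successors {w0}; p there: w0:F. ✗
— 2 worlds.
For <>~p:
w0: successors {w0, w3, w4}; ~p there: w0:T, w3:T, w4:T. ✓
w1: successors {w2}; ~p there: w2:F. ✗
w2: successors {w0, w1, w2, w3}; ~p there: w0:T, w1:T, w2:F, w3:T. ✓
w3: successors {w4}; ~p there: w4:T. ✓
w4: successors {w0}; ~p there: w0:T. ✓
— 4 worlds.

2 and 4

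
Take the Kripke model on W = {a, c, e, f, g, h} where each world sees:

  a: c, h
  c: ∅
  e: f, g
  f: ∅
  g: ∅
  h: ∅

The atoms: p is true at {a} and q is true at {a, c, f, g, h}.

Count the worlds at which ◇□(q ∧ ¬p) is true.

2

a: successors {c, h}; □(q ∧ ¬p) there: c:T, h:T. ✓
c: no successors, so ◇□(q ∧ ¬p) fails. ✗
e: successors {f, g}; □(q ∧ ¬p) there: f:T, g:T. ✓
f: no successors, so ◇□(q ∧ ¬p) fails. ✗
g: no successors, so ◇□(q ∧ ¬p) fails. ✗
h: no successors, so ◇□(q ∧ ¬p) fails. ✗
Satisfying worlds: {a, e}.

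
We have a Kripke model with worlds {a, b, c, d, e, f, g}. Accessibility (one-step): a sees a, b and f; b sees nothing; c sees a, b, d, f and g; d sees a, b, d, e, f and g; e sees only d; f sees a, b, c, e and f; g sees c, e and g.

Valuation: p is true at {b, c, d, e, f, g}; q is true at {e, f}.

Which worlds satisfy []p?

a: successors {a, b, f}; p there: a:F, b:T, f:T. ✗
b: no successors, so []p holds vacuously. ✓
c: successors {a, b, d, f, g}; p there: a:F, b:T, d:T, f:T, g:T. ✗
d: successors {a, b, d, e, f, g}; p there: a:F, b:T, d:T, e:T, f:T, g:T. ✗
e: successors {d}; p there: d:T. ✓
f: successors {a, b, c, e, f}; p there: a:F, b:T, c:T, e:T, f:T. ✗
g: successors {c, e, g}; p there: c:T, e:T, g:T. ✓

{b, e, g}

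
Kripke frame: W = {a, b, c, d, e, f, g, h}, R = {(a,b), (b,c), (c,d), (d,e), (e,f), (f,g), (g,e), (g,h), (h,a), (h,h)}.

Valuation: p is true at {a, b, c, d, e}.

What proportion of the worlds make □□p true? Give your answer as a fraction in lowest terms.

3/8

a: successors {b}; □p there: b:T. ✓
b: successors {c}; □p there: c:T. ✓
c: successors {d}; □p there: d:T. ✓
d: successors {e}; □p there: e:F. ✗
e: successors {f}; □p there: f:F. ✗
f: successors {g}; □p there: g:F. ✗
g: successors {e, h}; □p there: e:F, h:F. ✗
h: successors {a, h}; □p there: a:T, h:F. ✗
That's 3 of 8 worlds, so 3/8.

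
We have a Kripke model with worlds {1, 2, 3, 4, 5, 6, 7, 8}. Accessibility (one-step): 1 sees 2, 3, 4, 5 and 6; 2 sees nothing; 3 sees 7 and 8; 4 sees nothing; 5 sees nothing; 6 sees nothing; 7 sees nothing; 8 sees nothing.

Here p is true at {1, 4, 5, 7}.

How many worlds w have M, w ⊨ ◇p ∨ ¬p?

1: ◇p is T, ¬p is F. ✓
2: ◇p is F, ¬p is T. ✓
3: ◇p is T, ¬p is T. ✓
4: ◇p is F, ¬p is F. ✗
5: ◇p is F, ¬p is F. ✗
6: ◇p is F, ¬p is T. ✓
7: ◇p is F, ¬p is F. ✗
8: ◇p is F, ¬p is T. ✓
Satisfying worlds: {1, 2, 3, 6, 8}.

5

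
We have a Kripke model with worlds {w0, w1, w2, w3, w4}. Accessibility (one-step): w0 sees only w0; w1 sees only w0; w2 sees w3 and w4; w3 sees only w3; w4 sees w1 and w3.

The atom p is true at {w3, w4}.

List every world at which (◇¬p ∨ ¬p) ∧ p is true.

w0: ◇¬p ∨ ¬p is T, p is F. ✗
w1: ◇¬p ∨ ¬p is T, p is F. ✗
w2: ◇¬p ∨ ¬p is T, p is F. ✗
w3: ◇¬p ∨ ¬p is F, p is T. ✗
w4: ◇¬p ∨ ¬p is T, p is T. ✓

{w4}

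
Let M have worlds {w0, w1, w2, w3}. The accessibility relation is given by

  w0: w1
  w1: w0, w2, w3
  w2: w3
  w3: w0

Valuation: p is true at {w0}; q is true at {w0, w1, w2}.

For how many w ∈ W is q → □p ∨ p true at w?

w0: q is T, □p ∨ p is T. ✓
w1: q is T, □p ∨ p is F. ✗
w2: q is T, □p ∨ p is F. ✗
w3: q is F, □p ∨ p is T. ✓
Satisfying worlds: {w0, w3}.

2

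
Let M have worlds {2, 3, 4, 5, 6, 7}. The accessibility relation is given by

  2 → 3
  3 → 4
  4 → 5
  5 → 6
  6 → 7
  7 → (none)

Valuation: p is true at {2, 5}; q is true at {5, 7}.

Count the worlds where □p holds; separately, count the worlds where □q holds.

2 and 3

For □p:
2: successors {3}; p there: 3:F. ✗
3: successors {4}; p there: 4:F. ✗
4: successors {5}; p there: 5:T. ✓
5: successors {6}; p there: 6:F. ✗
6: successors {7}; p there: 7:F. ✗
7: no successors, so □p holds vacuously. ✓
— 2 worlds.
For □q:
2: successors {3}; q there: 3:F. ✗
3: successors {4}; q there: 4:F. ✗
4: successors {5}; q there: 5:T. ✓
5: successors {6}; q there: 6:F. ✗
6: successors {7}; q there: 7:T. ✓
7: no successors, so □q holds vacuously. ✓
— 3 worlds.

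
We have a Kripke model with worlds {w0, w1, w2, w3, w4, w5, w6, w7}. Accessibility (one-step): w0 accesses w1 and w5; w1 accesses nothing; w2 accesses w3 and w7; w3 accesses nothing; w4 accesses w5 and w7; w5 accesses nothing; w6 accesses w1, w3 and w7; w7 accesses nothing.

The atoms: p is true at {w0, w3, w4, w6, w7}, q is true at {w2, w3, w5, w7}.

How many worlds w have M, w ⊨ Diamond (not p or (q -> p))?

4

w0: successors {w1, w5}; not p or (q -> p) there: w1:T, w5:T. ✓
w1: no successors, so Diamond (not p or (q -> p)) fails. ✗
w2: successors {w3, w7}; not p or (q -> p) there: w3:T, w7:T. ✓
w3: no successors, so Diamond (not p or (q -> p)) fails. ✗
w4: successors {w5, w7}; not p or (q -> p) there: w5:T, w7:T. ✓
w5: no successors, so Diamond (not p or (q -> p)) fails. ✗
w6: successors {w1, w3, w7}; not p or (q -> p) there: w1:T, w3:T, w7:T. ✓
w7: no successors, so Diamond (not p or (q -> p)) fails. ✗
Satisfying worlds: {w0, w2, w4, w6}.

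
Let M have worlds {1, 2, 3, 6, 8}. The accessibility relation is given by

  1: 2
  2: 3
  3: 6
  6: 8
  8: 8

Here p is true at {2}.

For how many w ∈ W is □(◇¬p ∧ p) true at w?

1: successors {2}; ◇¬p ∧ p there: 2:T. ✓
2: successors {3}; ◇¬p ∧ p there: 3:F. ✗
3: successors {6}; ◇¬p ∧ p there: 6:F. ✗
6: successors {8}; ◇¬p ∧ p there: 8:F. ✗
8: successors {8}; ◇¬p ∧ p there: 8:F. ✗
Satisfying worlds: {1}.

1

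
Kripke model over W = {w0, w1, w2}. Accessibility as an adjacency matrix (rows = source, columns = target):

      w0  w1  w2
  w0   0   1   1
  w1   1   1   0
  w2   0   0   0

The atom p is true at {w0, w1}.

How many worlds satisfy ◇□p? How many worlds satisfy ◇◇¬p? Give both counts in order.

2 and 1

For ◇□p:
w0: successors {w1, w2}; □p there: w1:T, w2:T. ✓
w1: successors {w0, w1}; □p there: w0:F, w1:T. ✓
w2: no successors, so ◇□p fails. ✗
— 2 worlds.
For ◇◇¬p:
w0: successors {w1, w2}; ◇¬p there: w1:F, w2:F. ✗
w1: successors {w0, w1}; ◇¬p there: w0:T, w1:F. ✓
w2: no successors, so ◇◇¬p fails. ✗
— 1 world.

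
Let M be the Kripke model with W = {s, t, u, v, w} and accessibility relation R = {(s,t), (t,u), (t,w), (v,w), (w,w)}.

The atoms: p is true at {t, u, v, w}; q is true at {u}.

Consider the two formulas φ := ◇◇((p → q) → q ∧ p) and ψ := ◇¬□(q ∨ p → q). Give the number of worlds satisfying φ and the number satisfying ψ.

4 and 4

For ◇◇((p → q) → q ∧ p):
s: successors {t}; ◇((p → q) → q ∧ p) there: t:T. ✓
t: successors {u, w}; ◇((p → q) → q ∧ p) there: u:F, w:T. ✓
u: no successors, so ◇◇((p → q) → q ∧ p) fails. ✗
v: successors {w}; ◇((p → q) → q ∧ p) there: w:T. ✓
w: successors {w}; ◇((p → q) → q ∧ p) there: w:T. ✓
— 4 worlds.
For ◇¬□(q ∨ p → q):
s: successors {t}; ¬□(q ∨ p → q) there: t:T. ✓
t: successors {u, w}; ¬□(q ∨ p → q) there: u:F, w:T. ✓
u: no successors, so ◇¬□(q ∨ p → q) fails. ✗
v: successors {w}; ¬□(q ∨ p → q) there: w:T. ✓
w: successors {w}; ¬□(q ∨ p → q) there: w:T. ✓
— 4 worlds.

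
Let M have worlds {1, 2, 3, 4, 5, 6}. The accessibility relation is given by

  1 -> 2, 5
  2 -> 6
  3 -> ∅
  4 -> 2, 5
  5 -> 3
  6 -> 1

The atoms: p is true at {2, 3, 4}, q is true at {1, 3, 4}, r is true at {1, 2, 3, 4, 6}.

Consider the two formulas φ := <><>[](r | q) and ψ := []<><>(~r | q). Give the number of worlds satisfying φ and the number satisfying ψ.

For <><>[](r | q):
1: successors {2, 5}; <>[](r | q) there: 2:T, 5:T. ✓
2: successors {6}; <>[](r | q) there: 6:F. ✗
3: no successors, so <><>[](r | q) fails. ✗
4: successors {2, 5}; <>[](r | q) there: 2:T, 5:T. ✓
5: successors {3}; <>[](r | q) there: 3:F. ✗
6: successors {1}; <>[](r | q) there: 1:T. ✓
— 3 worlds.
For []<><>(~r | q):
1: successors {2, 5}; <><>(~r | q) there: 2:T, 5:F. ✗
2: successors {6}; <><>(~r | q) there: 6:T. ✓
3: no successors, so []<><>(~r | q) holds vacuously. ✓
4: successors {2, 5}; <><>(~r | q) there: 2:T, 5:F. ✗
5: successors {3}; <><>(~r | q) there: 3:F. ✗
6: successors {1}; <><>(~r | q) there: 1:T. ✓
— 3 worlds.

3 and 3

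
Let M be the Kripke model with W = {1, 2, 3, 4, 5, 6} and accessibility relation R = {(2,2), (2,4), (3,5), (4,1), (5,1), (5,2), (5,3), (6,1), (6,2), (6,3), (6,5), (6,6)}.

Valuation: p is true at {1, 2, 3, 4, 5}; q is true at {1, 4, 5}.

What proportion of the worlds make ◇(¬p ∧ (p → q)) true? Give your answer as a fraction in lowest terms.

1/6

1: no successors, so ◇(¬p ∧ (p → q)) fails. ✗
2: successors {2, 4}; ¬p ∧ (p → q) there: 2:F, 4:F. ✗
3: successors {5}; ¬p ∧ (p → q) there: 5:F. ✗
4: successors {1}; ¬p ∧ (p → q) there: 1:F. ✗
5: successors {1, 2, 3}; ¬p ∧ (p → q) there: 1:F, 2:F, 3:F. ✗
6: successors {1, 2, 3, 5, 6}; ¬p ∧ (p → q) there: 1:F, 2:F, 3:F, 5:F, 6:T. ✓
That's 1 of 6 worlds, so 1/6.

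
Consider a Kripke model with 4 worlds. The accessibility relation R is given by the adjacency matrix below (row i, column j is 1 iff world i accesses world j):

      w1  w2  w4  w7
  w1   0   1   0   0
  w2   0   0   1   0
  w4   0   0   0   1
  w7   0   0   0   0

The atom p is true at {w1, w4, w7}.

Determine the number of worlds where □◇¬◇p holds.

2

w1: successors {w2}; ◇¬◇p there: w2:F. ✗
w2: successors {w4}; ◇¬◇p there: w4:T. ✓
w4: successors {w7}; ◇¬◇p there: w7:F. ✗
w7: no successors, so □◇¬◇p holds vacuously. ✓
Satisfying worlds: {w2, w7}.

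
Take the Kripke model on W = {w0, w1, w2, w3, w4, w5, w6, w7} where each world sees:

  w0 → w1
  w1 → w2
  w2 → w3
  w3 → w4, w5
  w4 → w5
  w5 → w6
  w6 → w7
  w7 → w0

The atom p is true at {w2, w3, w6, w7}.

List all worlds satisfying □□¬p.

{w2, w6, w7}

w0: successors {w1}; □¬p there: w1:F. ✗
w1: successors {w2}; □¬p there: w2:F. ✗
w2: successors {w3}; □¬p there: w3:T. ✓
w3: successors {w4, w5}; □¬p there: w4:T, w5:F. ✗
w4: successors {w5}; □¬p there: w5:F. ✗
w5: successors {w6}; □¬p there: w6:F. ✗
w6: successors {w7}; □¬p there: w7:T. ✓
w7: successors {w0}; □¬p there: w0:T. ✓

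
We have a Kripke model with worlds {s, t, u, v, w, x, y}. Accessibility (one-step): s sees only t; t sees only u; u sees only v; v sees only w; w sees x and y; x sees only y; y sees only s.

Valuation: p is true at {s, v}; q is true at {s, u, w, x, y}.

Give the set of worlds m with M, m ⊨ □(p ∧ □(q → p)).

s: successors {t}; p ∧ □(q → p) there: t:F. ✗
t: successors {u}; p ∧ □(q → p) there: u:F. ✗
u: successors {v}; p ∧ □(q → p) there: v:F. ✗
v: successors {w}; p ∧ □(q → p) there: w:F. ✗
w: successors {x, y}; p ∧ □(q → p) there: x:F, y:F. ✗
x: successors {y}; p ∧ □(q → p) there: y:F. ✗
y: successors {s}; p ∧ □(q → p) there: s:T. ✓

{y}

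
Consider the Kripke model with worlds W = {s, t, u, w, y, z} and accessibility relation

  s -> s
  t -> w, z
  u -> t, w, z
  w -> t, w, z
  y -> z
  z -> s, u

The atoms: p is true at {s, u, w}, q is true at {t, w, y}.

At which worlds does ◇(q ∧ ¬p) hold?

{u, w}

s: successors {s}; q ∧ ¬p there: s:F. ✗
t: successors {w, z}; q ∧ ¬p there: w:F, z:F. ✗
u: successors {t, w, z}; q ∧ ¬p there: t:T, w:F, z:F. ✓
w: successors {t, w, z}; q ∧ ¬p there: t:T, w:F, z:F. ✓
y: successors {z}; q ∧ ¬p there: z:F. ✗
z: successors {s, u}; q ∧ ¬p there: s:F, u:F. ✗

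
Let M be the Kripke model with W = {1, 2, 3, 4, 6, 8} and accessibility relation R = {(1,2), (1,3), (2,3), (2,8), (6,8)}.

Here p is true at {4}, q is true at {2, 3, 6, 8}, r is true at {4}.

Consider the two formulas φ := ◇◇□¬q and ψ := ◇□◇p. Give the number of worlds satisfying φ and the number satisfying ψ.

For ◇◇□¬q:
1: successors {2, 3}; ◇□¬q there: 2:T, 3:F. ✓
2: successors {3, 8}; ◇□¬q there: 3:F, 8:F. ✗
3: no successors, so ◇◇□¬q fails. ✗
4: no successors, so ◇◇□¬q fails. ✗
6: successors {8}; ◇□¬q there: 8:F. ✗
8: no successors, so ◇◇□¬q fails. ✗
— 1 world.
For ◇□◇p:
1: successors {2, 3}; □◇p there: 2:F, 3:T. ✓
2: successors {3, 8}; □◇p there: 3:T, 8:T. ✓
3: no successors, so ◇□◇p fails. ✗
4: no successors, so ◇□◇p fails. ✗
6: successors {8}; □◇p there: 8:T. ✓
8: no successors, so ◇□◇p fails. ✗
— 3 worlds.

1 and 3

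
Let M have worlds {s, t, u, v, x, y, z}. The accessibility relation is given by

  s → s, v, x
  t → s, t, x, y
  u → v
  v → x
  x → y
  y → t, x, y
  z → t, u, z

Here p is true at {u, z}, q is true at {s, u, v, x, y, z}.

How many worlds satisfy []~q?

0

s: successors {s, v, x}; ~q there: s:F, v:F, x:F. ✗
t: successors {s, t, x, y}; ~q there: s:F, t:T, x:F, y:F. ✗
u: successors {v}; ~q there: v:F. ✗
v: successors {x}; ~q there: x:F. ✗
x: successors {y}; ~q there: y:F. ✗
y: successors {t, x, y}; ~q there: t:T, x:F, y:F. ✗
z: successors {t, u, z}; ~q there: t:T, u:F, z:F. ✗
Satisfying worlds: ∅.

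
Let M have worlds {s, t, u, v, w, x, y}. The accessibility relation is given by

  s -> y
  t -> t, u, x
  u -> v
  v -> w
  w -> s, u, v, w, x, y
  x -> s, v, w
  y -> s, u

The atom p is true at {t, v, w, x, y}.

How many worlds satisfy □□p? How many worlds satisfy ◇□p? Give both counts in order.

2 and 5

For □□p:
s: successors {y}; □p there: y:F. ✗
t: successors {t, u, x}; □p there: t:F, u:T, x:F. ✗
u: successors {v}; □p there: v:T. ✓
v: successors {w}; □p there: w:F. ✗
w: successors {s, u, v, w, x, y}; □p there: s:T, u:T, v:T, w:F, x:F, y:F. ✗
x: successors {s, v, w}; □p there: s:T, v:T, w:F. ✗
y: successors {s, u}; □p there: s:T, u:T. ✓
— 2 worlds.
For ◇□p:
s: successors {y}; □p there: y:F. ✗
t: successors {t, u, x}; □p there: t:F, u:T, x:F. ✓
u: successors {v}; □p there: v:T. ✓
v: successors {w}; □p there: w:F. ✗
w: successors {s, u, v, w, x, y}; □p there: s:T, u:T, v:T, w:F, x:F, y:F. ✓
x: successors {s, v, w}; □p there: s:T, v:T, w:F. ✓
y: successors {s, u}; □p there: s:T, u:T. ✓
— 5 worlds.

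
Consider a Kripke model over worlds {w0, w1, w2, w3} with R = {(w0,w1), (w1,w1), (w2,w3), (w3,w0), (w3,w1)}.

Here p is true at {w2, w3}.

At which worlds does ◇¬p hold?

w0: successors {w1}; ¬p there: w1:T. ✓
w1: successors {w1}; ¬p there: w1:T. ✓
w2: successors {w3}; ¬p there: w3:F. ✗
w3: successors {w0, w1}; ¬p there: w0:T, w1:T. ✓

{w0, w1, w3}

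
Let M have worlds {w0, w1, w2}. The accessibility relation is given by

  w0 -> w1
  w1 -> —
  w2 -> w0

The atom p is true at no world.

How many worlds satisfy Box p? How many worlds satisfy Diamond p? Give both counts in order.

1 and 0

For Box p:
w0: successors {w1}; p there: w1:F. ✗
w1: no successors, so Box p holds vacuously. ✓
w2: successors {w0}; p there: w0:F. ✗
— 1 world.
For Diamond p:
w0: successors {w1}; p there: w1:F. ✗
w1: no successors, so Diamond p fails. ✗
w2: successors {w0}; p there: w0:F. ✗
— 0 worlds.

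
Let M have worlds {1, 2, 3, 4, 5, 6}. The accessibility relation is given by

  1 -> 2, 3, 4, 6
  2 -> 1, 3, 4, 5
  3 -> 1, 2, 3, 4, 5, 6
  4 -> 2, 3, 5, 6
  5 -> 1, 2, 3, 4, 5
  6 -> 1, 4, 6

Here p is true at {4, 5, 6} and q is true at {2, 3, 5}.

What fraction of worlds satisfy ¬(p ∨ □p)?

1/2

1: p ∨ □p is F. ✓
2: p ∨ □p is F. ✓
3: p ∨ □p is F. ✓
4: p ∨ □p is T. ✗
5: p ∨ □p is T. ✗
6: p ∨ □p is T. ✗
That's 3 of 6 worlds, so 3/6 = 1/2.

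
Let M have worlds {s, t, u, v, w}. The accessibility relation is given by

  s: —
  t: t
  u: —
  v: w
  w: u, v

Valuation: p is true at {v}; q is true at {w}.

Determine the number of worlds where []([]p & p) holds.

2

s: no successors, so []([]p & p) holds vacuously. ✓
t: successors {t}; []p & p there: t:F. ✗
u: no successors, so []([]p & p) holds vacuously. ✓
v: successors {w}; []p & p there: w:F. ✗
w: successors {u, v}; []p & p there: u:F, v:F. ✗
Satisfying worlds: {s, u}.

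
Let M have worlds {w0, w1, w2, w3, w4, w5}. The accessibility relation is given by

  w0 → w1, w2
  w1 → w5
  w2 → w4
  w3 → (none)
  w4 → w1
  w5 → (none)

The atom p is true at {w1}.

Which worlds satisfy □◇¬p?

w0: successors {w1, w2}; ◇¬p there: w1:T, w2:T. ✓
w1: successors {w5}; ◇¬p there: w5:F. ✗
w2: successors {w4}; ◇¬p there: w4:F. ✗
w3: no successors, so □◇¬p holds vacuously. ✓
w4: successors {w1}; ◇¬p there: w1:T. ✓
w5: no successors, so □◇¬p holds vacuously. ✓

{w0, w3, w4, w5}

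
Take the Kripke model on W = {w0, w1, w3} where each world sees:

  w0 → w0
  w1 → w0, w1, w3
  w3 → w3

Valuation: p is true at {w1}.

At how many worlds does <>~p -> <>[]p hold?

w0: <>~p is T, <>[]p is F. ✗
w1: <>~p is T, <>[]p is F. ✗
w3: <>~p is T, <>[]p is F. ✗
Satisfying worlds: ∅.

0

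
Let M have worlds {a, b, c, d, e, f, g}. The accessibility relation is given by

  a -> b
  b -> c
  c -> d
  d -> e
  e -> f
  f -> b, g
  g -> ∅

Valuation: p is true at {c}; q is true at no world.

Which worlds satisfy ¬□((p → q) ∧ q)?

{a, b, c, d, e, f}

a: □((p → q) ∧ q) is F. ✓
b: □((p → q) ∧ q) is F. ✓
c: □((p → q) ∧ q) is F. ✓
d: □((p → q) ∧ q) is F. ✓
e: □((p → q) ∧ q) is F. ✓
f: □((p → q) ∧ q) is F. ✓
g: □((p → q) ∧ q) is T. ✗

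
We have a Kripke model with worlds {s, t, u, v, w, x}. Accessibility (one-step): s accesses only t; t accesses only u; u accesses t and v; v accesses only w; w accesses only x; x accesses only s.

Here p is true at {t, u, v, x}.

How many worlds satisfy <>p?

4

s: successors {t}; p there: t:T. ✓
t: successors {u}; p there: u:T. ✓
u: successors {t, v}; p there: t:T, v:T. ✓
v: successors {w}; p there: w:F. ✗
w: successors {x}; p there: x:T. ✓
x: successors {s}; p there: s:F. ✗
Satisfying worlds: {s, t, u, w}.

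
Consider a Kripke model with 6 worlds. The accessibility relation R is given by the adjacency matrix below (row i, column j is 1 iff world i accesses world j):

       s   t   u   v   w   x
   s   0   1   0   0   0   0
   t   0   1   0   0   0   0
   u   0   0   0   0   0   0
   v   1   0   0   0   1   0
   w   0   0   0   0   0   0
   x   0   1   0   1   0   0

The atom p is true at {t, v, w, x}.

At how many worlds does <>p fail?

s: successors {t}; p there: t:T. ✓
t: successors {t}; p there: t:T. ✓
u: no successors, so <>p fails. ✗
v: successors {s, w}; p there: s:F, w:T. ✓
w: no successors, so <>p fails. ✗
x: successors {t, v}; p there: t:T, v:T. ✓
Satisfying worlds: {s, t, v, x}.
So <>p fails at the other 2 worlds.

2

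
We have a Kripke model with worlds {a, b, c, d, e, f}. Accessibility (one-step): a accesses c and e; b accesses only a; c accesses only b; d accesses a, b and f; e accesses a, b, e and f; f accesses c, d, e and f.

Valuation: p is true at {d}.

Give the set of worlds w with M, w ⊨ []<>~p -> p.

a: []<>~p is T, p is F. ✗
b: []<>~p is T, p is F. ✗
c: []<>~p is T, p is F. ✗
d: []<>~p is T, p is T. ✓
e: []<>~p is T, p is F. ✗
f: []<>~p is T, p is F. ✗

{d}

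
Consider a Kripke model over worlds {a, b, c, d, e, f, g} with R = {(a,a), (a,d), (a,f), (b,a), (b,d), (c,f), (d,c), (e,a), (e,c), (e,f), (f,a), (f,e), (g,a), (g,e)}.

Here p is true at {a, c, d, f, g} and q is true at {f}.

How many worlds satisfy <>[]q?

a: successors {a, d, f}; []q there: a:F, d:F, f:F. ✗
b: successors {a, d}; []q there: a:F, d:F. ✗
c: successors {f}; []q there: f:F. ✗
d: successors {c}; []q there: c:T. ✓
e: successors {a, c, f}; []q there: a:F, c:T, f:F. ✓
f: successors {a, e}; []q there: a:F, e:F. ✗
g: successors {a, e}; []q there: a:F, e:F. ✗
Satisfying worlds: {d, e}.

2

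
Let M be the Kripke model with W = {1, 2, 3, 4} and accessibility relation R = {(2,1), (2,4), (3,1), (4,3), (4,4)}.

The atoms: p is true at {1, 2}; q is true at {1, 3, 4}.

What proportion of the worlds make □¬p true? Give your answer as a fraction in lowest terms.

1/2

1: no successors, so □¬p holds vacuously. ✓
2: successors {1, 4}; ¬p there: 1:F, 4:T. ✗
3: successors {1}; ¬p there: 1:F. ✗
4: successors {3, 4}; ¬p there: 3:T, 4:T. ✓
That's 2 of 4 worlds, so 2/4 = 1/2.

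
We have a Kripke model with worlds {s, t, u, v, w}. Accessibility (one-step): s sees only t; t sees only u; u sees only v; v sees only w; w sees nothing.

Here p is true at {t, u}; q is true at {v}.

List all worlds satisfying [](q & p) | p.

{t, u, w}

s: [](q & p) is F, p is F. ✗
t: [](q & p) is F, p is T. ✓
u: [](q & p) is F, p is T. ✓
v: [](q & p) is F, p is F. ✗
w: [](q & p) is T, p is F. ✓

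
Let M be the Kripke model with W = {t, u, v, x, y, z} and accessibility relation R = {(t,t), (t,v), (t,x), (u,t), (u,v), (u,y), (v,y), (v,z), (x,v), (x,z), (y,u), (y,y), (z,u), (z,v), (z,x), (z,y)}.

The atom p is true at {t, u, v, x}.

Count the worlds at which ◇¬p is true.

5

t: successors {t, v, x}; ¬p there: t:F, v:F, x:F. ✗
u: successors {t, v, y}; ¬p there: t:F, v:F, y:T. ✓
v: successors {y, z}; ¬p there: y:T, z:T. ✓
x: successors {v, z}; ¬p there: v:F, z:T. ✓
y: successors {u, y}; ¬p there: u:F, y:T. ✓
z: successors {u, v, x, y}; ¬p there: u:F, v:F, x:F, y:T. ✓
Satisfying worlds: {u, v, x, y, z}.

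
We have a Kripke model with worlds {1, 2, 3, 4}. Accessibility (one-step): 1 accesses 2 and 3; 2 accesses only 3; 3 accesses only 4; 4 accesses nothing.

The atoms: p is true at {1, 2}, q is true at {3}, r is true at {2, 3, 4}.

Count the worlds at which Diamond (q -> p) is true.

2

1: successors {2, 3}; q -> p there: 2:T, 3:F. ✓
2: successors {3}; q -> p there: 3:F. ✗
3: successors {4}; q -> p there: 4:T. ✓
4: no successors, so Diamond (q -> p) fails. ✗
Satisfying worlds: {1, 3}.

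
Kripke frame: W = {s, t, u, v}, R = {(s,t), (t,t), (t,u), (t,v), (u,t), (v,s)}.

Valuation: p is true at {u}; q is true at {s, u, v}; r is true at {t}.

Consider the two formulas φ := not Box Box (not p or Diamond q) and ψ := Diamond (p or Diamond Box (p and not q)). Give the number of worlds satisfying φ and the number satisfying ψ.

3 and 1

For not Box Box (not p or Diamond q):
s: Box Box (not p or Diamond q) is F. ✓
t: Box Box (not p or Diamond q) is F. ✓
u: Box Box (not p or Diamond q) is F. ✓
v: Box Box (not p or Diamond q) is T. ✗
— 3 worlds.
For Diamond (p or Diamond Box (p and not q)):
s: successors {t}; p or Diamond Box (p and not q) there: t:F. ✗
t: successors {t, u, v}; p or Diamond Box (p and not q) there: t:F, u:T, v:F. ✓
u: successors {t}; p or Diamond Box (p and not q) there: t:F. ✗
v: successors {s}; p or Diamond Box (p and not q) there: s:F. ✗
— 1 world.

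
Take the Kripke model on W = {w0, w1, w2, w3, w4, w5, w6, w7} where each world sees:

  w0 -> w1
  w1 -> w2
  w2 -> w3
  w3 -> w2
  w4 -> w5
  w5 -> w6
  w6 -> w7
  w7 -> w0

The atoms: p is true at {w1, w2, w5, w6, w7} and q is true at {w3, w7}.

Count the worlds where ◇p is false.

w0: successors {w1}; p there: w1:T. ✓
w1: successors {w2}; p there: w2:T. ✓
w2: successors {w3}; p there: w3:F. ✗
w3: successors {w2}; p there: w2:T. ✓
w4: successors {w5}; p there: w5:T. ✓
w5: successors {w6}; p there: w6:T. ✓
w6: successors {w7}; p there: w7:T. ✓
w7: successors {w0}; p there: w0:F. ✗
Satisfying worlds: {w0, w1, w3, w4, w5, w6}.
So ◇p fails at the other 2 worlds.

2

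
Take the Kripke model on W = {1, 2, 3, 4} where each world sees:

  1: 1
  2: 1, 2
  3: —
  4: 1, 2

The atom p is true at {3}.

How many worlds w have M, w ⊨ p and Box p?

1

1: p is F, Box p is F. ✗
2: p is F, Box p is F. ✗
3: p is T, Box p is T. ✓
4: p is F, Box p is F. ✗
Satisfying worlds: {3}.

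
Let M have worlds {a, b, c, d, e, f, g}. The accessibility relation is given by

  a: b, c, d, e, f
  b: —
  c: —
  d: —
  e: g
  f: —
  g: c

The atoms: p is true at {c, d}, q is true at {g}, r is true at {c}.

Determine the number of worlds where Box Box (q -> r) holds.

a: successors {b, c, d, e, f}; Box (q -> r) there: b:T, c:T, d:T, e:F, f:T. ✗
b: no successors, so Box Box (q -> r) holds vacuously. ✓
c: no successors, so Box Box (q -> r) holds vacuously. ✓
d: no successors, so Box Box (q -> r) holds vacuously. ✓
e: successors {g}; Box (q -> r) there: g:T. ✓
f: no successors, so Box Box (q -> r) holds vacuously. ✓
g: successors {c}; Box (q -> r) there: c:T. ✓
Satisfying worlds: {b, c, d, e, f, g}.

6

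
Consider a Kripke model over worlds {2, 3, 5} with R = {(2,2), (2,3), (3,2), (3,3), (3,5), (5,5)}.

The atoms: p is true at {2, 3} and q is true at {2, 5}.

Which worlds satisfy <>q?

{2, 3, 5}

2: successors {2, 3}; q there: 2:T, 3:F. ✓
3: successors {2, 3, 5}; q there: 2:T, 3:F, 5:T. ✓
5: successors {5}; q there: 5:T. ✓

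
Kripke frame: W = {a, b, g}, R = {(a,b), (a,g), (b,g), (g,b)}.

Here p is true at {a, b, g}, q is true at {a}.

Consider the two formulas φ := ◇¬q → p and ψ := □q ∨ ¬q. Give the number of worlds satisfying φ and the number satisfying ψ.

For ◇¬q → p:
a: ◇¬q is T, p is T. ✓
b: ◇¬q is T, p is T. ✓
g: ◇¬q is T, p is T. ✓
— 3 worlds.
For □q ∨ ¬q:
a: □q is F, ¬q is F. ✗
b: □q is F, ¬q is T. ✓
g: □q is F, ¬q is T. ✓
— 2 worlds.

3 and 2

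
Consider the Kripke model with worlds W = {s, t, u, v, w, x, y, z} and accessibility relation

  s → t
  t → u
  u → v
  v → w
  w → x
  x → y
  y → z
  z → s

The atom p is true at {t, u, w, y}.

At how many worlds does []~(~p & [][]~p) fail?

s: successors {t}; ~(~p & [][]~p) there: t:T. ✓
t: successors {u}; ~(~p & [][]~p) there: u:T. ✓
u: successors {v}; ~(~p & [][]~p) there: v:F. ✗
v: successors {w}; ~(~p & [][]~p) there: w:T. ✓
w: successors {x}; ~(~p & [][]~p) there: x:F. ✗
x: successors {y}; ~(~p & [][]~p) there: y:T. ✓
y: successors {z}; ~(~p & [][]~p) there: z:T. ✓
z: successors {s}; ~(~p & [][]~p) there: s:T. ✓
Satisfying worlds: {s, t, v, x, y, z}.
So []~(~p & [][]~p) fails at the other 2 worlds.

2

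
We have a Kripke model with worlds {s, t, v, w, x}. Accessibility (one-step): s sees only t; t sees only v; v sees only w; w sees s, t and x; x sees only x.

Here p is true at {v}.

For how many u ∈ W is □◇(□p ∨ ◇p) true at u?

1

s: successors {t}; ◇(□p ∨ ◇p) there: t:F. ✗
t: successors {v}; ◇(□p ∨ ◇p) there: v:F. ✗
v: successors {w}; ◇(□p ∨ ◇p) there: w:T. ✓
w: successors {s, t, x}; ◇(□p ∨ ◇p) there: s:T, t:F, x:F. ✗
x: successors {x}; ◇(□p ∨ ◇p) there: x:F. ✗
Satisfying worlds: {v}.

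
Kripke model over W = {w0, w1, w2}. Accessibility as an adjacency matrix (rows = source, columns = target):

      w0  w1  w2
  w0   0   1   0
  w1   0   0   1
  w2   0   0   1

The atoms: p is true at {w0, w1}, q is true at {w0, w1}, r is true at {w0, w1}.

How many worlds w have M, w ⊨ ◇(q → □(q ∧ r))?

w0: successors {w1}; q → □(q ∧ r) there: w1:F. ✗
w1: successors {w2}; q → □(q ∧ r) there: w2:T. ✓
w2: successors {w2}; q → □(q ∧ r) there: w2:T. ✓
Satisfying worlds: {w1, w2}.

2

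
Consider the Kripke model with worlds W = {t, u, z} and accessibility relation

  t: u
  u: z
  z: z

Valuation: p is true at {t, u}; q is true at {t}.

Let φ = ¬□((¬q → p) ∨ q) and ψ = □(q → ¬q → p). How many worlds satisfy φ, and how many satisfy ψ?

2 and 3

For ¬□((¬q → p) ∨ q):
t: □((¬q → p) ∨ q) is T. ✗
u: □((¬q → p) ∨ q) is F. ✓
z: □((¬q → p) ∨ q) is F. ✓
— 2 worlds.
For □(q → ¬q → p):
t: successors {u}; q → ¬q → p there: u:T. ✓
u: successors {z}; q → ¬q → p there: z:T. ✓
z: successors {z}; q → ¬q → p there: z:T. ✓
— 3 worlds.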